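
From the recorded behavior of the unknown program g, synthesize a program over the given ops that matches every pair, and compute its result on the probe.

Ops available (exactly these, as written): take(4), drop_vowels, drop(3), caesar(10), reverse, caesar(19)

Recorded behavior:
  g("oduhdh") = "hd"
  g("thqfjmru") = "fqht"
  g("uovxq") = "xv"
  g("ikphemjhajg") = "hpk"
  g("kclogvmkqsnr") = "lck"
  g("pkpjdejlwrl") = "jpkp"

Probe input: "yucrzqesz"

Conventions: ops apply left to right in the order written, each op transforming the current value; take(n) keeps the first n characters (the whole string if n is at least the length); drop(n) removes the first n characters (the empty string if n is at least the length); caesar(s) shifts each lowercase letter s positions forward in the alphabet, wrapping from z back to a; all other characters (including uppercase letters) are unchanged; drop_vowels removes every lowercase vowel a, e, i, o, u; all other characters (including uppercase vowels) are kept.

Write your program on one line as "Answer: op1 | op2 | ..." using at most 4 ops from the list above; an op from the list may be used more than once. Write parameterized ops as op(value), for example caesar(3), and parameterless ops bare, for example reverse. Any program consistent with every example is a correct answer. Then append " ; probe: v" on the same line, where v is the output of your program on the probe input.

take(4) | drop_vowels | reverse ; probe: "rcy"

Check, running the answer program on each example:
  "oduhdh" -> "oduh" -> "dh" -> "hd"
  "thqfjmru" -> "thqf" -> "thqf" -> "fqht"
  "uovxq" -> "uovx" -> "vx" -> "xv"
  "ikphemjhajg" -> "ikph" -> "kph" -> "hpk"
  "kclogvmkqsnr" -> "kclo" -> "kcl" -> "lck"
  "pkpjdejlwrl" -> "pkpj" -> "pkpj" -> "jpkp"
  probe: "yucrzqesz" -> "yucr" -> "ycr" -> "rcy"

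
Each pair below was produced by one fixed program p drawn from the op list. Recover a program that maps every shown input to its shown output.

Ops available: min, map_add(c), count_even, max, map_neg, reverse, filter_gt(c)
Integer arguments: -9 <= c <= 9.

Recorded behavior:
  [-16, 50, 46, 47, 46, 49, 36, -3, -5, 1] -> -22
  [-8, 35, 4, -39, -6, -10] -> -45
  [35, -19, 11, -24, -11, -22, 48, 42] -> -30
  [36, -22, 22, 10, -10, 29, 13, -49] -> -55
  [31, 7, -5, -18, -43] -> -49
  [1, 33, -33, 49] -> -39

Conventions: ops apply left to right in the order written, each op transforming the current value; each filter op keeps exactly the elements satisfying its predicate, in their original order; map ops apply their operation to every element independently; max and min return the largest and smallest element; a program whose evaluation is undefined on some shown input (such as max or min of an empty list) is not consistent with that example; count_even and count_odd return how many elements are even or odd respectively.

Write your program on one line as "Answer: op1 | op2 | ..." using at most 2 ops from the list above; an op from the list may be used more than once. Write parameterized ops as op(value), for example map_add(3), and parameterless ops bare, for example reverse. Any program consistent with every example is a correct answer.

map_add(-6) | min

Check, running the answer program on each example:
  [-16, 50, 46, 47, 46, 49, 36, -3, -5, 1] -> [-22, 44, 40, 41, 40, 43, 30, -9, -11, -5] -> -22
  [-8, 35, 4, -39, -6, -10] -> [-14, 29, -2, -45, -12, -16] -> -45
  [35, -19, 11, -24, -11, -22, 48, 42] -> [29, -25, 5, -30, -17, -28, 42, 36] -> -30
  [36, -22, 22, 10, -10, 29, 13, -49] -> [30, -28, 16, 4, -16, 23, 7, -55] -> -55
  [31, 7, -5, -18, -43] -> [25, 1, -11, -24, -49] -> -49
  [1, 33, -33, 49] -> [-5, 27, -39, 43] -> -39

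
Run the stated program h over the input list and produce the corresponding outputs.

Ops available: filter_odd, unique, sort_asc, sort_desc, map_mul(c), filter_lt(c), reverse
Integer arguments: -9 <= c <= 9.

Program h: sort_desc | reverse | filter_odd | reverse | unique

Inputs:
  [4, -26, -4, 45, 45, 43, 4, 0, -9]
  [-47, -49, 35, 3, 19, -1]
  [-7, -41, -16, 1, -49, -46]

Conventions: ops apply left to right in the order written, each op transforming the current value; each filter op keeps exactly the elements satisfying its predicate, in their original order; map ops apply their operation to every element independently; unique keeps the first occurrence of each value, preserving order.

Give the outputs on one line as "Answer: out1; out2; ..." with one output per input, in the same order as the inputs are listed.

Execution, op by op:
  [4, -26, -4, 45, 45, 43, 4, 0, -9] -> [45, 45, 43, 4, 4, 0, -4, -9, -26] -> [-26, -9, -4, 0, 4, 4, 43, 45, 45] -> [-9, 43, 45, 45] -> [45, 45, 43, -9] -> [45, 43, -9]
  [-47, -49, 35, 3, 19, -1] -> [35, 19, 3, -1, -47, -49] -> [-49, -47, -1, 3, 19, 35] -> [-49, -47, -1, 3, 19, 35] -> [35, 19, 3, -1, -47, -49] -> [35, 19, 3, -1, -47, -49]
  [-7, -41, -16, 1, -49, -46] -> [1, -7, -16, -41, -46, -49] -> [-49, -46, -41, -16, -7, 1] -> [-49, -41, -7, 1] -> [1, -7, -41, -49] -> [1, -7, -41, -49]

[45, 43, -9]; [35, 19, 3, -1, -47, -49]; [1, -7, -41, -49]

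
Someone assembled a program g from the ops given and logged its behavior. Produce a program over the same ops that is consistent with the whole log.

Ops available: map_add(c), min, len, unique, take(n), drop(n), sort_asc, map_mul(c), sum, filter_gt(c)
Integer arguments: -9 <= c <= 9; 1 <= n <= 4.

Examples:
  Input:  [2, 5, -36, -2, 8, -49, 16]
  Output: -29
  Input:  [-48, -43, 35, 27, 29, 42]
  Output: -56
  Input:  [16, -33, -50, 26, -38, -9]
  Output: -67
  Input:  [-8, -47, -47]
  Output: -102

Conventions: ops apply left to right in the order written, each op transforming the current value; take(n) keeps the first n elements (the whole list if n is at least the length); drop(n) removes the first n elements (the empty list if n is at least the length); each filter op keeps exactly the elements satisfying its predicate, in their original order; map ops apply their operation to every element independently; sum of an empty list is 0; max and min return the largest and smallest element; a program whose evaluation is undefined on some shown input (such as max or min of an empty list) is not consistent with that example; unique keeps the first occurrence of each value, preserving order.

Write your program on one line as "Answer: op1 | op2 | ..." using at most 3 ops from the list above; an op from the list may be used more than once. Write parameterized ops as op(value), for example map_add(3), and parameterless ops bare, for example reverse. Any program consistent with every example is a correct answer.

take(3) | sum

Check, running the answer program on each example:
  [2, 5, -36, -2, 8, -49, 16] -> [2, 5, -36] -> -29
  [-48, -43, 35, 27, 29, 42] -> [-48, -43, 35] -> -56
  [16, -33, -50, 26, -38, -9] -> [16, -33, -50] -> -67
  [-8, -47, -47] -> [-8, -47, -47] -> -102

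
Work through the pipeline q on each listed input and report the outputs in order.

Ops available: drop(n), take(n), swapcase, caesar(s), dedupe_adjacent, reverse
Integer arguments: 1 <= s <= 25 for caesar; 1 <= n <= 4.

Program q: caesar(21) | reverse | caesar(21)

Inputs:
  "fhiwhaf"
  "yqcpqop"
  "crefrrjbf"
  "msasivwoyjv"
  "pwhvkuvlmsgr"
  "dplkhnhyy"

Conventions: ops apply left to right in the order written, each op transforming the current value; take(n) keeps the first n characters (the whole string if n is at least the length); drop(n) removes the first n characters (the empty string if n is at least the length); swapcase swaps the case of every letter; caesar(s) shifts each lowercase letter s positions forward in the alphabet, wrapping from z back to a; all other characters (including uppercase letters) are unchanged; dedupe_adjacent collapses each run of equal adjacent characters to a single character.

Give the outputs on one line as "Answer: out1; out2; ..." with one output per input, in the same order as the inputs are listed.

Execution, op by op:
  "fhiwhaf" -> "acdrcva" -> "avcrdca" -> "vqxmyxv"
  "yqcpqop" -> "tlxkljk" -> "kjlkxlt" -> "fegfsgo"
  "crefrrjbf" -> "xmzammewa" -> "awemmazmx" -> "vrzhhvuhs"
  "msasivwoyjv" -> "hnvndqrjteq" -> "qetjrqdnvnh" -> "lzoemlyiqic"
  "pwhvkuvlmsgr" -> "krcqfpqghnbm" -> "mbnhgqpfqcrk" -> "hwicblkalxmf"
  "dplkhnhyy" -> "ykgfcictt" -> "ttcicfgky" -> "ooxdxabft"

"vqxmyxv"; "fegfsgo"; "vrzhhvuhs"; "lzoemlyiqic"; "hwicblkalxmf"; "ooxdxabft"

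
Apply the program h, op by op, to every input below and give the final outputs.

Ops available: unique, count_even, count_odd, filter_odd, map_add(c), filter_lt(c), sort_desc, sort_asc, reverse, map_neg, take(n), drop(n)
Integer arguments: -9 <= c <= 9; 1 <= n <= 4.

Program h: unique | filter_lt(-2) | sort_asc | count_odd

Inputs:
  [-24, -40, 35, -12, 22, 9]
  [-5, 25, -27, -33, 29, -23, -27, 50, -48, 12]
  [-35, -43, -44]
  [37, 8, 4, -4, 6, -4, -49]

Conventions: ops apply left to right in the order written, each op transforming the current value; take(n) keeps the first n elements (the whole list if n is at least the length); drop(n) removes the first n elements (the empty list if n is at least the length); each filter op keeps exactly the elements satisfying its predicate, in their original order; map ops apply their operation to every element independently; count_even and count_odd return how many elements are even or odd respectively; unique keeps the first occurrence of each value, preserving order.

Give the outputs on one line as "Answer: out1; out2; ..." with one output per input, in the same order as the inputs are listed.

Execution, op by op:
  [-24, -40, 35, -12, 22, 9] -> [-24, -40, 35, -12, 22, 9] -> [-24, -40, -12] -> [-40, -24, -12] -> 0
  [-5, 25, -27, -33, 29, -23, -27, 50, -48, 12] -> [-5, 25, -27, -33, 29, -23, 50, -48, 12] -> [-5, -27, -33, -23, -48] -> [-48, -33, -27, -23, -5] -> 4
  [-35, -43, -44] -> [-35, -43, -44] -> [-35, -43, -44] -> [-44, -43, -35] -> 2
  [37, 8, 4, -4, 6, -4, -49] -> [37, 8, 4, -4, 6, -49] -> [-4, -49] -> [-49, -4] -> 1

0; 4; 2; 1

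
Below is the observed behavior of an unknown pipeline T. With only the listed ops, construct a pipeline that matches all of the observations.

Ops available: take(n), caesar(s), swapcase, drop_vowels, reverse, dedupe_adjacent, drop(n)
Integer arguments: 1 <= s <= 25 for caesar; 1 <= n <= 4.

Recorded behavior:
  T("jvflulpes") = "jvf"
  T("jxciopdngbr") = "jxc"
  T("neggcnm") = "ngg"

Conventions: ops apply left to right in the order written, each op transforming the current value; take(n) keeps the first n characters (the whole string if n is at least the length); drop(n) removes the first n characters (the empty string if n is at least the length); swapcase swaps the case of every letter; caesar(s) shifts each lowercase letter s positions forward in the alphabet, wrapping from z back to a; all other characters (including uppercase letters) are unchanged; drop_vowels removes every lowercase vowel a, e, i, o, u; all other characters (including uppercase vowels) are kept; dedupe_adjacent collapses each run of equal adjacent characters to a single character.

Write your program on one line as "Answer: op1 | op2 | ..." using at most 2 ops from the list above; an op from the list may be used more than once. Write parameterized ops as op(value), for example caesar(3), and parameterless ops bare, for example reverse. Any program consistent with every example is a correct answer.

drop_vowels | take(3)

Check, running the answer program on each example:
  "jvflulpes" -> "jvfllps" -> "jvf"
  "jxciopdngbr" -> "jxcpdngbr" -> "jxc"
  "neggcnm" -> "nggcnm" -> "ngg"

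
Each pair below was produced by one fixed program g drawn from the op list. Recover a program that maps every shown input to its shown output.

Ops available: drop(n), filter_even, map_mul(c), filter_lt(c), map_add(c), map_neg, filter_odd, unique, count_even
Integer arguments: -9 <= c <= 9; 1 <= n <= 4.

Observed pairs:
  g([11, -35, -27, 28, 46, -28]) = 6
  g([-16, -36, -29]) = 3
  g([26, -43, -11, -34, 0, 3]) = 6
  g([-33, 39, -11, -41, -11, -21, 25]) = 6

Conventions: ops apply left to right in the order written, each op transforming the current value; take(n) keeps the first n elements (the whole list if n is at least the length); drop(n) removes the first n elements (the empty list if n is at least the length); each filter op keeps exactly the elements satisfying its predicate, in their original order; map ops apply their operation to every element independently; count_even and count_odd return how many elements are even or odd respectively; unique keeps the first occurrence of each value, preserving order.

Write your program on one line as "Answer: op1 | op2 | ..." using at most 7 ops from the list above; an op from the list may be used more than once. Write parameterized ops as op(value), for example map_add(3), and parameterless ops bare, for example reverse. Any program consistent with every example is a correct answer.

map_mul(6) | unique | map_add(5) | map_add(-9) | map_mul(-6) | count_even

Check, running the answer program on each example:
  [11, -35, -27, 28, 46, -28] -> [66, -210, -162, 168, 276, -168] -> [66, -210, -162, 168, 276, -168] -> [71, -205, -157, 173, 281, -163] -> [62, -214, -166, 164, 272, -172] -> [-372, 1284, 996, -984, -1632, 1032] -> 6
  [-16, -36, -29] -> [-96, -216, -174] -> [-96, -216, -174] -> [-91, -211, -169] -> [-100, -220, -178] -> [600, 1320, 1068] -> 3
  [26, -43, -11, -34, 0, 3] -> [156, -258, -66, -204, 0, 18] -> [156, -258, -66, -204, 0, 18] -> [161, -253, -61, -199, 5, 23] -> [152, -262, -70, -208, -4, 14] -> [-912, 1572, 420, 1248, 24, -84] -> 6
  [-33, 39, -11, -41, -11, -21, 25] -> [-198, 234, -66, -246, -66, -126, 150] -> [-198, 234, -66, -246, -126, 150] -> [-193, 239, -61, -241, -121, 155] -> [-202, 230, -70, -250, -130, 146] -> [1212, -1380, 420, 1500, 780, -876] -> 6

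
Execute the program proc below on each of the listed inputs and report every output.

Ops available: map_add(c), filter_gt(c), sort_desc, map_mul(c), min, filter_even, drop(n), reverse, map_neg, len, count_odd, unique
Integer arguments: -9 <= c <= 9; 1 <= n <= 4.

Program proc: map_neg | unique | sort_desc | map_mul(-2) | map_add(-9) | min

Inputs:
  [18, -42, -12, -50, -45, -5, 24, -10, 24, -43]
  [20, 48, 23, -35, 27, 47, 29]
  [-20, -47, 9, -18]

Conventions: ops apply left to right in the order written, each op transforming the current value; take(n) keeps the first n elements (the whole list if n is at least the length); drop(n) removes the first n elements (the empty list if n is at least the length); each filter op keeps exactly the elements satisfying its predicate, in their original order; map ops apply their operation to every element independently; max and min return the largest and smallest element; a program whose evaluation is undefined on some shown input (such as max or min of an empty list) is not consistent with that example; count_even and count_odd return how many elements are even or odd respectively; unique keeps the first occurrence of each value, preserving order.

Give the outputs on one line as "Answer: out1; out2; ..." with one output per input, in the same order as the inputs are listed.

Execution, op by op:
  [18, -42, -12, -50, -45, -5, 24, -10, 24, -43] -> [-18, 42, 12, 50, 45, 5, -24, 10, -24, 43] -> [-18, 42, 12, 50, 45, 5, -24, 10, 43] -> [50, 45, 43, 42, 12, 10, 5, -18, -24] -> [-100, -90, -86, -84, -24, -20, -10, 36, 48] -> [-109, -99, -95, -93, -33, -29, -19, 27, 39] -> -109
  [20, 48, 23, -35, 27, 47, 29] -> [-20, -48, -23, 35, -27, -47, -29] -> [-20, -48, -23, 35, -27, -47, -29] -> [35, -20, -23, -27, -29, -47, -48] -> [-70, 40, 46, 54, 58, 94, 96] -> [-79, 31, 37, 45, 49, 85, 87] -> -79
  [-20, -47, 9, -18] -> [20, 47, -9, 18] -> [20, 47, -9, 18] -> [47, 20, 18, -9] -> [-94, -40, -36, 18] -> [-103, -49, -45, 9] -> -103

-109; -79; -103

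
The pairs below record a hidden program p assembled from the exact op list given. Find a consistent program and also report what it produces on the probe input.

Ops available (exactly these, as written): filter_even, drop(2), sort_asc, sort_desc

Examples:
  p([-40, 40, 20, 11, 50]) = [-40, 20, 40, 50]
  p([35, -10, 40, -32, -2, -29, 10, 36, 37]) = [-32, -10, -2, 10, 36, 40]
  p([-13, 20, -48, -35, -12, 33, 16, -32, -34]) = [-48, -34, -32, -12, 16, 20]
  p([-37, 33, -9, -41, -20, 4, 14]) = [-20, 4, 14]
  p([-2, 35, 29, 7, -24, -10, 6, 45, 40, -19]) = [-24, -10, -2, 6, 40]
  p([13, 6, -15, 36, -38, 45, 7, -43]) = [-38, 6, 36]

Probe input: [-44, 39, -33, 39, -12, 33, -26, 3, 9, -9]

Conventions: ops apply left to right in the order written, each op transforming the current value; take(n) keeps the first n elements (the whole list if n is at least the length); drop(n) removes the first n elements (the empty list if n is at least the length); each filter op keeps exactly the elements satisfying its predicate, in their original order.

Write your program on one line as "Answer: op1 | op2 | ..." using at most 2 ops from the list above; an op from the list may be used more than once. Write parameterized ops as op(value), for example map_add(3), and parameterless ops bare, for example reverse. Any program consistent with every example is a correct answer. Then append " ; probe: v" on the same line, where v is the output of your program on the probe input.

filter_even | sort_asc ; probe: [-44, -26, -12]

Check, running the answer program on each example:
  [-40, 40, 20, 11, 50] -> [-40, 40, 20, 50] -> [-40, 20, 40, 50]
  [35, -10, 40, -32, -2, -29, 10, 36, 37] -> [-10, 40, -32, -2, 10, 36] -> [-32, -10, -2, 10, 36, 40]
  [-13, 20, -48, -35, -12, 33, 16, -32, -34] -> [20, -48, -12, 16, -32, -34] -> [-48, -34, -32, -12, 16, 20]
  [-37, 33, -9, -41, -20, 4, 14] -> [-20, 4, 14] -> [-20, 4, 14]
  [-2, 35, 29, 7, -24, -10, 6, 45, 40, -19] -> [-2, -24, -10, 6, 40] -> [-24, -10, -2, 6, 40]
  [13, 6, -15, 36, -38, 45, 7, -43] -> [6, 36, -38] -> [-38, 6, 36]
  probe: [-44, 39, -33, 39, -12, 33, -26, 3, 9, -9] -> [-44, -12, -26] -> [-44, -26, -12]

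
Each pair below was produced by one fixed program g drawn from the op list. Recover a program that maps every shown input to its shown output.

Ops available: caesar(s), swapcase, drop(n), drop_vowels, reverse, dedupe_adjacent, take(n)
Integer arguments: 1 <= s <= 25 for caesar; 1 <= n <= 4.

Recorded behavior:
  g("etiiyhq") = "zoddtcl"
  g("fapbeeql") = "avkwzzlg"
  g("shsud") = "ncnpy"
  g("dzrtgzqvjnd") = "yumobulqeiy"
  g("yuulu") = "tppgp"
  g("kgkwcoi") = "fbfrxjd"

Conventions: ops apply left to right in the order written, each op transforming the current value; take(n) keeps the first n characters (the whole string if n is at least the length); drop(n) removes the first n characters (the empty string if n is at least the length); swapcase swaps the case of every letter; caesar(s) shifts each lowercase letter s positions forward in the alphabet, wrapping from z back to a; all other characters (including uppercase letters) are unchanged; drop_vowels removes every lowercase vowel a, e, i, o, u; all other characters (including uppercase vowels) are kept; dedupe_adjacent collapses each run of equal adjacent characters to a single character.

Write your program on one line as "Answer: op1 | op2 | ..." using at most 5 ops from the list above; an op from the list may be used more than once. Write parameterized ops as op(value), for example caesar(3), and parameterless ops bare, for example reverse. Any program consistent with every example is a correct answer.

reverse | caesar(7) | reverse | caesar(14)

Check, running the answer program on each example:
  "etiiyhq" -> "qhyiite" -> "xofppal" -> "lappfox" -> "zoddtcl"
  "fapbeeql" -> "lqeebpaf" -> "sxlliwhm" -> "mhwillxs" -> "avkwzzlg"
  "shsud" -> "dushs" -> "kbzoz" -> "zozbk" -> "ncnpy"
  "dzrtgzqvjnd" -> "dnjvqzgtrzd" -> "kuqcxgnaygk" -> "kgyangxcquk" -> "yumobulqeiy"
  "yuulu" -> "uluuy" -> "bsbbf" -> "fbbsb" -> "tppgp"
  "kgkwcoi" -> "iocwkgk" -> "pvjdrnr" -> "rnrdjvp" -> "fbfrxjd"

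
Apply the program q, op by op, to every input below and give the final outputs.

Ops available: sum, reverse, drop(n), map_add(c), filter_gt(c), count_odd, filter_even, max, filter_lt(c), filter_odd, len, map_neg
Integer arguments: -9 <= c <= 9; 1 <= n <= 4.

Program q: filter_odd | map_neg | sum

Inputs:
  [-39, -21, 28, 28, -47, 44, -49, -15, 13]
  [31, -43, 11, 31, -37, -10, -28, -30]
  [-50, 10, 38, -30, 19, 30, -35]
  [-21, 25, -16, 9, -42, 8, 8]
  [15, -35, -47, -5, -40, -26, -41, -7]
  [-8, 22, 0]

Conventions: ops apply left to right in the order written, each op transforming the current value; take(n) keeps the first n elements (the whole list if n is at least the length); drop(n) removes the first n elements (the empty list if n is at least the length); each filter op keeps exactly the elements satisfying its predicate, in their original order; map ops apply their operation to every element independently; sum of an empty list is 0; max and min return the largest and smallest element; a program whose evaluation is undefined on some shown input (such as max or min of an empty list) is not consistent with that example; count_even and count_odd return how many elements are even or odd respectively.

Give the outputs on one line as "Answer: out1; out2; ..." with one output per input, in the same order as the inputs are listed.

158; 7; 16; -13; 120; 0

Execution, op by op:
  [-39, -21, 28, 28, -47, 44, -49, -15, 13] -> [-39, -21, -47, -49, -15, 13] -> [39, 21, 47, 49, 15, -13] -> 158
  [31, -43, 11, 31, -37, -10, -28, -30] -> [31, -43, 11, 31, -37] -> [-31, 43, -11, -31, 37] -> 7
  [-50, 10, 38, -30, 19, 30, -35] -> [19, -35] -> [-19, 35] -> 16
  [-21, 25, -16, 9, -42, 8, 8] -> [-21, 25, 9] -> [21, -25, -9] -> -13
  [15, -35, -47, -5, -40, -26, -41, -7] -> [15, -35, -47, -5, -41, -7] -> [-15, 35, 47, 5, 41, 7] -> 120
  [-8, 22, 0] -> [] -> [] -> 0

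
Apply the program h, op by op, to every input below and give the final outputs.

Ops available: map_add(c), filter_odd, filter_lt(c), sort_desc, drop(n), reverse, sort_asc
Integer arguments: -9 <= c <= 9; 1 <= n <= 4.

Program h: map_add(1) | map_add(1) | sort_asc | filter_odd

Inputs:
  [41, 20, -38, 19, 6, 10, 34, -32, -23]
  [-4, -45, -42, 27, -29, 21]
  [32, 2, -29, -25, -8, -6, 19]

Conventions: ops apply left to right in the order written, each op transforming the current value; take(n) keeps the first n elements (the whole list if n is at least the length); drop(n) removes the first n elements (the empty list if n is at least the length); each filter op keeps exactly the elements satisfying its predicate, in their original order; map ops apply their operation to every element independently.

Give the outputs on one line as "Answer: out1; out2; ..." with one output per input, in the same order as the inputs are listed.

[-21, 21, 43]; [-43, -27, 23, 29]; [-27, -23, 21]

Execution, op by op:
  [41, 20, -38, 19, 6, 10, 34, -32, -23] -> [42, 21, -37, 20, 7, 11, 35, -31, -22] -> [43, 22, -36, 21, 8, 12, 36, -30, -21] -> [-36, -30, -21, 8, 12, 21, 22, 36, 43] -> [-21, 21, 43]
  [-4, -45, -42, 27, -29, 21] -> [-3, -44, -41, 28, -28, 22] -> [-2, -43, -40, 29, -27, 23] -> [-43, -40, -27, -2, 23, 29] -> [-43, -27, 23, 29]
  [32, 2, -29, -25, -8, -6, 19] -> [33, 3, -28, -24, -7, -5, 20] -> [34, 4, -27, -23, -6, -4, 21] -> [-27, -23, -6, -4, 4, 21, 34] -> [-27, -23, 21]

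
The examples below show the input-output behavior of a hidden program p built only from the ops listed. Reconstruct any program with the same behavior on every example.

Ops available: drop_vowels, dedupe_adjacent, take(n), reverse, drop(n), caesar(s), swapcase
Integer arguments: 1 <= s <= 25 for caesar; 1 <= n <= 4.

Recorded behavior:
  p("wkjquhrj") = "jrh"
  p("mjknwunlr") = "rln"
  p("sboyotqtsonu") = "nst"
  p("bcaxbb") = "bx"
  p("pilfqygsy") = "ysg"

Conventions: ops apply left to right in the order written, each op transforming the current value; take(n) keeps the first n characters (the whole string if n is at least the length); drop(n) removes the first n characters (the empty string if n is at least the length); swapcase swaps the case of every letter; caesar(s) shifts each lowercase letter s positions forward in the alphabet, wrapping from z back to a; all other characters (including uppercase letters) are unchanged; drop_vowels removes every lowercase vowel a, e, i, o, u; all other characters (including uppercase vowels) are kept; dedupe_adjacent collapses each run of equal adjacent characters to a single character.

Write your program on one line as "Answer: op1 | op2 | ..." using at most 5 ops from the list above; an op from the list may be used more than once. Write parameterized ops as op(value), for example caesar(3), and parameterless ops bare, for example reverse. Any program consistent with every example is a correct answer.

drop_vowels | drop(2) | reverse | dedupe_adjacent | take(3)

Check, running the answer program on each example:
  "wkjquhrj" -> "wkjqhrj" -> "jqhrj" -> "jrhqj" -> "jrhqj" -> "jrh"
  "mjknwunlr" -> "mjknwnlr" -> "knwnlr" -> "rlnwnk" -> "rlnwnk" -> "rln"
  "sboyotqtsonu" -> "sbytqtsn" -> "ytqtsn" -> "nstqty" -> "nstqty" -> "nst"
  "bcaxbb" -> "bcxbb" -> "xbb" -> "bbx" -> "bx" -> "bx"
  "pilfqygsy" -> "plfqygsy" -> "fqygsy" -> "ysgyqf" -> "ysgyqf" -> "ysg"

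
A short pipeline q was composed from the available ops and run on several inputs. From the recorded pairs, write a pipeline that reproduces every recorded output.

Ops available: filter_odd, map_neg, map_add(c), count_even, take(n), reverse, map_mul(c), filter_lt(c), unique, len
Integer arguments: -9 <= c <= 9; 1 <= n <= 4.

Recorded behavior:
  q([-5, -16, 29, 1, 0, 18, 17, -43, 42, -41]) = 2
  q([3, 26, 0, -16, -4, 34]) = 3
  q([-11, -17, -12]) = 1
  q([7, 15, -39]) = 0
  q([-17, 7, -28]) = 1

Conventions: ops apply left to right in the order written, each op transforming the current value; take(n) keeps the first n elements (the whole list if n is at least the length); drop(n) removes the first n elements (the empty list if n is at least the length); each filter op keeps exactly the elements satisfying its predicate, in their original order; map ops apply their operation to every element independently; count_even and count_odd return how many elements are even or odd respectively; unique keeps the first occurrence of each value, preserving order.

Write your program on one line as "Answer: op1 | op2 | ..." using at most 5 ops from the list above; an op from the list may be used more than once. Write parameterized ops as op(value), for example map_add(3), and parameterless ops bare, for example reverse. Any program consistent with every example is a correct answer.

filter_lt(5) | reverse | map_neg | map_add(-4) | count_even

Check, running the answer program on each example:
  [-5, -16, 29, 1, 0, 18, 17, -43, 42, -41] -> [-5, -16, 1, 0, -43, -41] -> [-41, -43, 0, 1, -16, -5] -> [41, 43, 0, -1, 16, 5] -> [37, 39, -4, -5, 12, 1] -> 2
  [3, 26, 0, -16, -4, 34] -> [3, 0, -16, -4] -> [-4, -16, 0, 3] -> [4, 16, 0, -3] -> [0, 12, -4, -7] -> 3
  [-11, -17, -12] -> [-11, -17, -12] -> [-12, -17, -11] -> [12, 17, 11] -> [8, 13, 7] -> 1
  [7, 15, -39] -> [-39] -> [-39] -> [39] -> [35] -> 0
  [-17, 7, -28] -> [-17, -28] -> [-28, -17] -> [28, 17] -> [24, 13] -> 1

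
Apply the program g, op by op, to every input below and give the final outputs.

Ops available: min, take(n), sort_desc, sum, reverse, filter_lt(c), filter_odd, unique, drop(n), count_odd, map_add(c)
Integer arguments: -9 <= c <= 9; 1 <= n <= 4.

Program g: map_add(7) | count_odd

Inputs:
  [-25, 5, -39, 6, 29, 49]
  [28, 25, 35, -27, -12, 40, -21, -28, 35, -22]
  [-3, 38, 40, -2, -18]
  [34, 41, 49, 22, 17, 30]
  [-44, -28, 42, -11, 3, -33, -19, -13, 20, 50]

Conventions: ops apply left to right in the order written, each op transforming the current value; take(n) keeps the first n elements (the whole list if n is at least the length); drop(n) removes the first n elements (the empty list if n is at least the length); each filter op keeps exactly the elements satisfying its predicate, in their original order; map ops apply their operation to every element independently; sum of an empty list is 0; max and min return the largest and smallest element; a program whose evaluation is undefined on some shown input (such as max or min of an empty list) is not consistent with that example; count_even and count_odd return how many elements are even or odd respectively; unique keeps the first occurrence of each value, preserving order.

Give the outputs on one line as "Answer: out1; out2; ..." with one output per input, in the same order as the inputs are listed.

Execution, op by op:
  [-25, 5, -39, 6, 29, 49] -> [-18, 12, -32, 13, 36, 56] -> 1
  [28, 25, 35, -27, -12, 40, -21, -28, 35, -22] -> [35, 32, 42, -20, -5, 47, -14, -21, 42, -15] -> 5
  [-3, 38, 40, -2, -18] -> [4, 45, 47, 5, -11] -> 4
  [34, 41, 49, 22, 17, 30] -> [41, 48, 56, 29, 24, 37] -> 3
  [-44, -28, 42, -11, 3, -33, -19, -13, 20, 50] -> [-37, -21, 49, -4, 10, -26, -12, -6, 27, 57] -> 5

1; 5; 4; 3; 5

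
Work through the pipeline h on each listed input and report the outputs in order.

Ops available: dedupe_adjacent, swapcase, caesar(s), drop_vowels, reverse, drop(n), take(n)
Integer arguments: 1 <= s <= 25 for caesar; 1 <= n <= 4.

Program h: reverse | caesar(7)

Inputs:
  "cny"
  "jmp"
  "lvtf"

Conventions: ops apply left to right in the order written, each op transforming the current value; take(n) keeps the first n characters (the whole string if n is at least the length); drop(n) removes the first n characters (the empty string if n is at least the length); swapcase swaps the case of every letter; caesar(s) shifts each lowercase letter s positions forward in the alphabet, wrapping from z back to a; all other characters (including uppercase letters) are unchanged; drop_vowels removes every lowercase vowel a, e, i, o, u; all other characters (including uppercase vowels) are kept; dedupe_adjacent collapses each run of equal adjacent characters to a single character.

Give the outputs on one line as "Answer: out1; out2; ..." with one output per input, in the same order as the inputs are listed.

Execution, op by op:
  "cny" -> "ync" -> "fuj"
  "jmp" -> "pmj" -> "wtq"
  "lvtf" -> "ftvl" -> "macs"

"fuj"; "wtq"; "macs"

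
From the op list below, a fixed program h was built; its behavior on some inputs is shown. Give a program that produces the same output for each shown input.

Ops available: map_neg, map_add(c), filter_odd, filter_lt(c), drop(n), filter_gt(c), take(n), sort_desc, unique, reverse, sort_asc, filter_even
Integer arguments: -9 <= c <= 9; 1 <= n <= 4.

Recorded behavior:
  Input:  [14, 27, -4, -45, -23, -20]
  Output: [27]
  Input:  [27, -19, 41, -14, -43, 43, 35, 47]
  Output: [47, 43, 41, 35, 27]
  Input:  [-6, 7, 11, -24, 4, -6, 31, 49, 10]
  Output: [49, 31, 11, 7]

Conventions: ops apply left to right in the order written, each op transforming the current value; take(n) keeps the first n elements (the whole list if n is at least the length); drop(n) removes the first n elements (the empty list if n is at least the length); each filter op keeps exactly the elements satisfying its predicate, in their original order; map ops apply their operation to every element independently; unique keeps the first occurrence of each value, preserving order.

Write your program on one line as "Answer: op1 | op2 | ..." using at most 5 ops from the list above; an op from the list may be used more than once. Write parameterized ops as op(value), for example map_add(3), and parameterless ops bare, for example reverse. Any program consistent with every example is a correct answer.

filter_gt(-2) | sort_asc | filter_odd | reverse

Check, running the answer program on each example:
  [14, 27, -4, -45, -23, -20] -> [14, 27] -> [14, 27] -> [27] -> [27]
  [27, -19, 41, -14, -43, 43, 35, 47] -> [27, 41, 43, 35, 47] -> [27, 35, 41, 43, 47] -> [27, 35, 41, 43, 47] -> [47, 43, 41, 35, 27]
  [-6, 7, 11, -24, 4, -6, 31, 49, 10] -> [7, 11, 4, 31, 49, 10] -> [4, 7, 10, 11, 31, 49] -> [7, 11, 31, 49] -> [49, 31, 11, 7]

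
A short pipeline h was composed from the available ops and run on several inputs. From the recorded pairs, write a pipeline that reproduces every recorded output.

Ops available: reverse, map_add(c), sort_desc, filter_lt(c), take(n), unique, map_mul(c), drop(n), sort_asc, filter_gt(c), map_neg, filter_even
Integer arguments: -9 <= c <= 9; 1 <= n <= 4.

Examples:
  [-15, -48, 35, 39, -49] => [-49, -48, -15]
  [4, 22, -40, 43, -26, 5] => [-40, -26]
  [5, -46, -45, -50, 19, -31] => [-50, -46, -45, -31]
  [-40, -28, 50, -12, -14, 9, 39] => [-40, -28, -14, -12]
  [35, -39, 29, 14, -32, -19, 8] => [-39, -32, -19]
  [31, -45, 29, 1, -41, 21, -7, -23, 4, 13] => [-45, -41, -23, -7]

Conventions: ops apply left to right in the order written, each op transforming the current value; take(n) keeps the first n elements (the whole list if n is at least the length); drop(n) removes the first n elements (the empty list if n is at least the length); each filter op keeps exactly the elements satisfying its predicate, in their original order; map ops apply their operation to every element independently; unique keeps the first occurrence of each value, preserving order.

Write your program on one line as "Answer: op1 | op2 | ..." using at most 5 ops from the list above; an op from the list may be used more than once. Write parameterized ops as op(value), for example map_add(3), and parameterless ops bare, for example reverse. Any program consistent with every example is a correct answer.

map_neg | sort_desc | map_neg | filter_lt(1)

Check, running the answer program on each example:
  [-15, -48, 35, 39, -49] -> [15, 48, -35, -39, 49] -> [49, 48, 15, -35, -39] -> [-49, -48, -15, 35, 39] -> [-49, -48, -15]
  [4, 22, -40, 43, -26, 5] -> [-4, -22, 40, -43, 26, -5] -> [40, 26, -4, -5, -22, -43] -> [-40, -26, 4, 5, 22, 43] -> [-40, -26]
  [5, -46, -45, -50, 19, -31] -> [-5, 46, 45, 50, -19, 31] -> [50, 46, 45, 31, -5, -19] -> [-50, -46, -45, -31, 5, 19] -> [-50, -46, -45, -31]
  [-40, -28, 50, -12, -14, 9, 39] -> [40, 28, -50, 12, 14, -9, -39] -> [40, 28, 14, 12, -9, -39, -50] -> [-40, -28, -14, -12, 9, 39, 50] -> [-40, -28, -14, -12]
  [35, -39, 29, 14, -32, -19, 8] -> [-35, 39, -29, -14, 32, 19, -8] -> [39, 32, 19, -8, -14, -29, -35] -> [-39, -32, -19, 8, 14, 29, 35] -> [-39, -32, -19]
  [31, -45, 29, 1, -41, 21, -7, -23, 4, 13] -> [-31, 45, -29, -1, 41, -21, 7, 23, -4, -13] -> [45, 41, 23, 7, -1, -4, -13, -21, -29, -31] -> [-45, -41, -23, -7, 1, 4, 13, 21, 29, 31] -> [-45, -41, -23, -7]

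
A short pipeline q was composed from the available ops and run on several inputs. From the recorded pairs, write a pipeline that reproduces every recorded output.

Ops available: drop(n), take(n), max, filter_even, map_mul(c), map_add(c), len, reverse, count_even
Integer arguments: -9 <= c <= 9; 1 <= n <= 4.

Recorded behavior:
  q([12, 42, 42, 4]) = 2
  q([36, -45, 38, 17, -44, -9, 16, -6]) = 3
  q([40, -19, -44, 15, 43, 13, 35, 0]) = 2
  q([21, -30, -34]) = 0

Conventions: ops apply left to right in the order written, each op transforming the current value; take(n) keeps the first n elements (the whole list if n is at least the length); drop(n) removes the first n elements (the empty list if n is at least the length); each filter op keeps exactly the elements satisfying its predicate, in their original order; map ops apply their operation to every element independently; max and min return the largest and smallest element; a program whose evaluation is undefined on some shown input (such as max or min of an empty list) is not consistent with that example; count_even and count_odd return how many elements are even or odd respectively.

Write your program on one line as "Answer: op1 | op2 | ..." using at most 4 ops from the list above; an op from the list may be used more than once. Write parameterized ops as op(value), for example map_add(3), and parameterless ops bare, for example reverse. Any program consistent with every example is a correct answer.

reverse | drop(2) | count_even

Check, running the answer program on each example:
  [12, 42, 42, 4] -> [4, 42, 42, 12] -> [42, 12] -> 2
  [36, -45, 38, 17, -44, -9, 16, -6] -> [-6, 16, -9, -44, 17, 38, -45, 36] -> [-9, -44, 17, 38, -45, 36] -> 3
  [40, -19, -44, 15, 43, 13, 35, 0] -> [0, 35, 13, 43, 15, -44, -19, 40] -> [13, 43, 15, -44, -19, 40] -> 2
  [21, -30, -34] -> [-34, -30, 21] -> [21] -> 0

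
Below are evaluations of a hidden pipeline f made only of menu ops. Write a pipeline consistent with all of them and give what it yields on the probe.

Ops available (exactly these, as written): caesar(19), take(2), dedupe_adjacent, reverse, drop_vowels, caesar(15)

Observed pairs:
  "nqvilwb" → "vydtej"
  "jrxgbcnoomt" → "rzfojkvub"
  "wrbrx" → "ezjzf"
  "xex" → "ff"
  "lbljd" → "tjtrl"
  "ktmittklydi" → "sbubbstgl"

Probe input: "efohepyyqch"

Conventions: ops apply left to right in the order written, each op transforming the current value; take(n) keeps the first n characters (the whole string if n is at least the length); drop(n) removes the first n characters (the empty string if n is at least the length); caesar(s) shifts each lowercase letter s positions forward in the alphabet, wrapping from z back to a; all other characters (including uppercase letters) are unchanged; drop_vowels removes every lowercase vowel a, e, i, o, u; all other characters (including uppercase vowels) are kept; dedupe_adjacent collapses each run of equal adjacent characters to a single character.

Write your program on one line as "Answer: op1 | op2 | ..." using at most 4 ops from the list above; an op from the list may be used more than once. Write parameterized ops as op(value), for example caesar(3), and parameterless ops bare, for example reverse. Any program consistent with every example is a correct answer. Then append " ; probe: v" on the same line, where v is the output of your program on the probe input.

drop_vowels | caesar(19) | caesar(15) ; probe: "npxggykp"

Check, running the answer program on each example:
  "nqvilwb" -> "nqvlwb" -> "gjoepu" -> "vydtej"
  "jrxgbcnoomt" -> "jrxgbcnmt" -> "ckqzuvgfm" -> "rzfojkvub"
  "wrbrx" -> "wrbrx" -> "pkukq" -> "ezjzf"
  "xex" -> "xx" -> "qq" -> "ff"
  "lbljd" -> "lbljd" -> "euecw" -> "tjtrl"
  "ktmittklydi" -> "ktmttklyd" -> "dmfmmderw" -> "sbubbstgl"
  probe: "efohepyyqch" -> "fhpyyqch" -> "yairrjva" -> "npxggykp"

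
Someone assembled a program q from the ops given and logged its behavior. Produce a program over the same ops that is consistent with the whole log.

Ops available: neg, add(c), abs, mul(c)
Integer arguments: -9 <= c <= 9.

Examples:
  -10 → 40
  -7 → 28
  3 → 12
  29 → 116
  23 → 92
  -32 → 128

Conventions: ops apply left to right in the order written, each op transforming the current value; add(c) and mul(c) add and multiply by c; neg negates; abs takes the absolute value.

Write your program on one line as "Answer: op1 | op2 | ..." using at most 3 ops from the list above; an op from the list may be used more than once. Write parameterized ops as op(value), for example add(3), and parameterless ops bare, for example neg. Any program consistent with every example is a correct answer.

mul(-4) | neg | abs

Check, running the answer program on each example:
  -10 -> 40 -> -40 -> 40
  -7 -> 28 -> -28 -> 28
  3 -> -12 -> 12 -> 12
  29 -> -116 -> 116 -> 116
  23 -> -92 -> 92 -> 92
  -32 -> 128 -> -128 -> 128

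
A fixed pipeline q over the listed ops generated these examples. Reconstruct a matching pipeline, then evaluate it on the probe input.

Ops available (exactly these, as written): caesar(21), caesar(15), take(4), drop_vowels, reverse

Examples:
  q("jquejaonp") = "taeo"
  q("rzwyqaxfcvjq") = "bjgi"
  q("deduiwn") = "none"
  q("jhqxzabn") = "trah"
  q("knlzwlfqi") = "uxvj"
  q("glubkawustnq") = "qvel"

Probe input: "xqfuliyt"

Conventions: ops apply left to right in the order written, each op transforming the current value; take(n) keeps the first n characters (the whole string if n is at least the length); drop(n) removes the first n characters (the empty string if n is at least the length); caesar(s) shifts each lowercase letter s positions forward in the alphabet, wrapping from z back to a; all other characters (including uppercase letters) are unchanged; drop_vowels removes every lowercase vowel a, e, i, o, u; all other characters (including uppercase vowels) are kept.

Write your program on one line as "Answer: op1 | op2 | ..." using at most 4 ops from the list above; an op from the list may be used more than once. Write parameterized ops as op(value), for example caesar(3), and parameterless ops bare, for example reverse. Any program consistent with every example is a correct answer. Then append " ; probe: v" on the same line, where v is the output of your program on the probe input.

take(4) | caesar(15) | caesar(21) ; probe: "hape"

Check, running the answer program on each example:
  "jquejaonp" -> "jque" -> "yfjt" -> "taeo"
  "rzwyqaxfcvjq" -> "rzwy" -> "goln" -> "bjgi"
  "deduiwn" -> "dedu" -> "stsj" -> "none"
  "jhqxzabn" -> "jhqx" -> "ywfm" -> "trah"
  "knlzwlfqi" -> "knlz" -> "zcao" -> "uxvj"
  "glubkawustnq" -> "glub" -> "vajq" -> "qvel"
  probe: "xqfuliyt" -> "xqfu" -> "mfuj" -> "hape"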